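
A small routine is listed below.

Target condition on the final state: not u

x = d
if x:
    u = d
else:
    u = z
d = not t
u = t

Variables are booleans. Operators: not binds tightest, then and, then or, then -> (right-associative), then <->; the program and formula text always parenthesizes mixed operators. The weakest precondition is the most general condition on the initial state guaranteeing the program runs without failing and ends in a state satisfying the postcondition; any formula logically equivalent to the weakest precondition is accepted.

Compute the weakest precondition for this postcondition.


Working backward. After the program, not u must hold.
Before u := t: not t
Before d := not t: not t
Then branch requires not t; else branch requires not t.
Before the if: (x -> (not t)) and ((not x) -> (not t))
Before x := d: (d -> (not t)) and ((not d) -> (not t))
Answer: WP = (d -> (not t)) and ((not d) -> (not t))


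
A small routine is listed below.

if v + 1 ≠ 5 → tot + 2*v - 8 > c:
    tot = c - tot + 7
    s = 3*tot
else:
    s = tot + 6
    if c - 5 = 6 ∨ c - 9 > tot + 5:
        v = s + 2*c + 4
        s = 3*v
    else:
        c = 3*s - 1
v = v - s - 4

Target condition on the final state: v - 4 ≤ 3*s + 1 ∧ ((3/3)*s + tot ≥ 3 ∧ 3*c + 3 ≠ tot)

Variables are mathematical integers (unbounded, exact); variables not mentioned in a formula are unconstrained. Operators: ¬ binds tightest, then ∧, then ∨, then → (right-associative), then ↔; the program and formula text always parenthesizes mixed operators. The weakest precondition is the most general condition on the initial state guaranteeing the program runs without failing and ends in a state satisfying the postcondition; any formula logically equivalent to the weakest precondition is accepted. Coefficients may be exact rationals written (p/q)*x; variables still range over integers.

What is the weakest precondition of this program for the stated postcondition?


Working backward. After the program, the postcondition v - 4 ≤ 3*s + 1 ∧ ((3/3)*s + tot ≥ 3 ∧ 3*c + 3 ≠ tot) must hold; in canonical form it is v ≤ 3*s + 5 ∧ s + tot ≥ 3 ∧ 3*c ≠ tot - 3.
Before v := v - s - 4: v ≤ 4*s + 9 ∧ s + tot ≥ 3 ∧ 3*c ≠ tot - 3
Then branch requires 12*tot + v ≤ 12*c + 93 ∧ 4*c ≥ 4*tot - 25 ∧ 2*c + tot ≠ 4; else branch requires ((c = 11 ∨ c > tot + 14) → (22*c + 11*tot ≥ -119 ∧ 6*c + 4*tot ≥ -27 ∧ 3*c ≠ tot - 3)) ∧ ((¬(c = 11 ∨ c > tot + 14)) → (v ≤ 4*tot + 33 ∧ 2*tot ≥ -3 ∧ 8*tot ≠ -54)).
Before the if: ((v ≠ 4 → tot + 2*v > c + 8) → (12*tot + v ≤ 12*c + 93 ∧ 4*c ≥ 4*tot - 25 ∧ 2*c + tot ≠ 4)) ∧ ((¬(v ≠ 4 → tot + 2*v > c + 8)) → (((c = 11 ∨ c > tot + 14) → (22*c + 11*tot ≥ -119 ∧ 6*c + 4*tot ≥ -27 ∧ 3*c ≠ tot - 3)) ∧ ((¬(c = 11 ∨ c > tot + 14)) → (v ≤ 4*tot + 33 ∧ 2*tot ≥ -3 ∧ 8*tot ≠ -54))))
Answer: WP = ((v ≠ 4 → tot + 2*v > c + 8) → (12*tot + v ≤ 12*c + 93 ∧ 4*c ≥ 4*tot - 25 ∧ 2*c + tot ≠ 4)) ∧ ((¬(v ≠ 4 → tot + 2*v > c + 8)) → (((c = 11 ∨ c > tot + 14) → (22*c + 11*tot ≥ -119 ∧ 6*c + 4*tot ≥ -27 ∧ 3*c ≠ tot - 3)) ∧ ((¬(c = 11 ∨ c > tot + 14)) → (v ≤ 4*tot + 33 ∧ 2*tot ≥ -3 ∧ 8*tot ≠ -54))))


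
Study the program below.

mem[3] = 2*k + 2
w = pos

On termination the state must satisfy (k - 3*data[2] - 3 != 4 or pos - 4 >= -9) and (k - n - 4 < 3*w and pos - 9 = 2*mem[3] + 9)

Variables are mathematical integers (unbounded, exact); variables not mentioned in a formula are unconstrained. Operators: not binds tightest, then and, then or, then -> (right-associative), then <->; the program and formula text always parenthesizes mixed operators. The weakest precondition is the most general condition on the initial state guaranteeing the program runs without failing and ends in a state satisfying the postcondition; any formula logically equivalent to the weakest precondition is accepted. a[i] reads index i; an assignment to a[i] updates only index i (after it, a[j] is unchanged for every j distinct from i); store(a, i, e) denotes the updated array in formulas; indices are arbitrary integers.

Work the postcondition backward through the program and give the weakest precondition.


Working backward. After the program, the postcondition (k - 3*data[2] - 3 != 4 or pos - 4 >= -9) and (k - n - 4 < 3*w and pos - 9 = 2*mem[3] + 9) must hold; in canonical form it is (k != 3*data[2] + 7 or pos >= -5) and k < n + 3*w + 4 and pos = 2*mem[3] + 18.
Before w := pos: (k != 3*data[2] + 7 or pos >= -5) and k < n + 3*pos + 4 and pos = 2*mem[3] + 18
Before mem[3] := 2*k + 2: (k != 3*data[2] + 7 or pos >= -5) and k < n + 3*pos + 4 and pos = 4*k + 22
Answer: WP = (k != 3*data[2] + 7 or pos >= -5) and k < n + 3*pos + 4 and pos = 4*k + 22


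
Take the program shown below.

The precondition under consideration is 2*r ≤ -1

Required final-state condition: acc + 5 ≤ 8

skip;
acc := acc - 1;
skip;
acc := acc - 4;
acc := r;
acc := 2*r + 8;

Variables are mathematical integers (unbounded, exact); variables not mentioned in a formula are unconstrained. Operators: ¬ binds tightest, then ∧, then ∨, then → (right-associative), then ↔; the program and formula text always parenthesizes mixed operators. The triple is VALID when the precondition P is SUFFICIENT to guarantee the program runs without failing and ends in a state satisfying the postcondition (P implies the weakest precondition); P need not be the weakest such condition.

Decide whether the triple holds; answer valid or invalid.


Working backward. After the program, the postcondition acc + 5 ≤ 8 must hold; in canonical form it is acc ≤ 3.
Before acc := 2*r + 8: 2*r ≤ -5
Before acc := r: 2*r ≤ -5
Before acc := acc - 4: 2*r ≤ -5
Before skip: 2*r ≤ -5
Before acc := acc - 1: 2*r ≤ -5
Before skip: 2*r ≤ -5
The weakest precondition is 2*r ≤ -5.
Check whether 2*r ≤ -1 implies it.
Countermodel: at the initial state r = -2, the precondition holds but the weakest precondition fails.
Answer: invalid


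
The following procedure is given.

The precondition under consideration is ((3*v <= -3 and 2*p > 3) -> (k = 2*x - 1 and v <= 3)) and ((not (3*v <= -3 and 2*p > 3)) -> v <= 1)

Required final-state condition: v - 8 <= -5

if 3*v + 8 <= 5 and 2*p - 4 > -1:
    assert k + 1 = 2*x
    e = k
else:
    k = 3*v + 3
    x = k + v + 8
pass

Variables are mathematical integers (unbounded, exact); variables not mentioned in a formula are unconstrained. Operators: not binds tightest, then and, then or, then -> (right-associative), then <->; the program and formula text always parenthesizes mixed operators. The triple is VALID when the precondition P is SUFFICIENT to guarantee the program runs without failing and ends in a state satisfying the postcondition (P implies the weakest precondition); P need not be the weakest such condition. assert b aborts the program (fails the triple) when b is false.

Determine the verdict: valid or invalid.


Working backward. After the program, the postcondition v - 8 <= -5 must hold; in canonical form it is v <= 3.
Before skip: v <= 3
Then branch requires k = 2*x - 1 and v <= 3; else branch requires v <= 3.
Before the if: ((3*v <= -3 and 2*p > 3) -> (k = 2*x - 1 and v <= 3)) and ((not (3*v <= -3 and 2*p > 3)) -> v <= 3)
The weakest precondition is ((3*v <= -3 and 2*p > 3) -> (k = 2*x - 1 and v <= 3)) and ((not (3*v <= -3 and 2*p > 3)) -> v <= 3).
Check whether ((3*v <= -3 and 2*p > 3) -> (k = 2*x - 1 and v <= 3)) and ((not (3*v <= -3 and 2*p > 3)) -> v <= 1) implies it.
Every state satisfying the precondition satisfies the weakest precondition: the implication holds.
Answer: valid


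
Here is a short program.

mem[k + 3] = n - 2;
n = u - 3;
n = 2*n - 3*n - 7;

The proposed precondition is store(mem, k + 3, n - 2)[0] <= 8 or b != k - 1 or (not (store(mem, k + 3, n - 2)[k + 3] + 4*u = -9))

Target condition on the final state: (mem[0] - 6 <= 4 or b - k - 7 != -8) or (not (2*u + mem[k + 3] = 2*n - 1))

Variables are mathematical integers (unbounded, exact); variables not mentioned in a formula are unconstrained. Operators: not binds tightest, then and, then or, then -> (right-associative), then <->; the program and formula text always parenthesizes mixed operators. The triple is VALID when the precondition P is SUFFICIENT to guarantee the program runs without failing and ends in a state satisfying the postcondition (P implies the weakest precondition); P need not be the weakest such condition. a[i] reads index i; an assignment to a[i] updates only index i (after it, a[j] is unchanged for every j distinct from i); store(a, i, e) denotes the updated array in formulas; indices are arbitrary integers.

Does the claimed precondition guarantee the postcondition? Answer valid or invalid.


Working backward. After the program, the postcondition (mem[0] - 6 <= 4 or b - k - 7 != -8) or (not (2*u + mem[k + 3] = 2*n - 1)) must hold; in canonical form it is mem[0] <= 10 or b != k - 1 or (not (mem[k + 3] + 2*u = 2*n - 1)).
Before n := 2*n - 3*n - 7: mem[0] <= 10 or b != k - 1 or (not (mem[k + 3] + 2*n + 2*u = -15))
Before n := u - 3: mem[0] <= 10 or b != k - 1 or (not (mem[k + 3] + 4*u = -9))
Before mem[k + 3] := n - 2: store(mem, k + 3, n - 2)[0] <= 10 or b != k - 1 or (not (store(mem, k + 3, n - 2)[k + 3] + 4*u = -9))
The weakest precondition is store(mem, k + 3, n - 2)[0] <= 10 or b != k - 1 or (not (store(mem, k + 3, n - 2)[k + 3] + 4*u = -9)).
Check whether store(mem, k + 3, n - 2)[0] <= 8 or b != k - 1 or (not (store(mem, k + 3, n - 2)[k + 3] + 4*u = -9)) implies it.
Every state satisfying the precondition satisfies the weakest precondition: the implication holds.
Answer: valid


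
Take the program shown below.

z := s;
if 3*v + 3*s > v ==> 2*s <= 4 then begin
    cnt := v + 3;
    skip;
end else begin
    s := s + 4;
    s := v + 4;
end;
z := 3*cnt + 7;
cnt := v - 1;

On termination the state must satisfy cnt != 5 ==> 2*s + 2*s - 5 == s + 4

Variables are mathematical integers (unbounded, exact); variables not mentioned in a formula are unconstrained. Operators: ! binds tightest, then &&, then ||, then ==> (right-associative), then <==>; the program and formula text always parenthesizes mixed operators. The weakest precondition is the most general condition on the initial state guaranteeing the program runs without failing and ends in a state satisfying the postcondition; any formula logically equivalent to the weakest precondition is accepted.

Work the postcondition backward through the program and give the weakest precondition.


Working backward. After the program, the postcondition cnt != 5 ==> 2*s + 2*s - 5 == s + 4 must hold; in canonical form it is cnt != 5 ==> 3*s == 9.
Before cnt := v - 1: v != 6 ==> 3*s == 9
Before z := 3*cnt + 7: v != 6 ==> 3*s == 9
Then branch requires v != 6 ==> 3*s == 9; else branch requires v != 6 ==> 3*v == -3.
Before the if: ((3*s + 2*v > 0 ==> 2*s <= 4) ==> (v != 6 ==> 3*s == 9)) && ((!(3*s + 2*v > 0 ==> 2*s <= 4)) ==> (v != 6 ==> 3*v == -3))
Before z := s: ((3*s + 2*v > 0 ==> 2*s <= 4) ==> (v != 6 ==> 3*s == 9)) && ((!(3*s + 2*v > 0 ==> 2*s <= 4)) ==> (v != 6 ==> 3*v == -3))
Answer: WP = ((3*s + 2*v > 0 ==> 2*s <= 4) ==> (v != 6 ==> 3*s == 9)) && ((!(3*s + 2*v > 0 ==> 2*s <= 4)) ==> (v != 6 ==> 3*v == -3))


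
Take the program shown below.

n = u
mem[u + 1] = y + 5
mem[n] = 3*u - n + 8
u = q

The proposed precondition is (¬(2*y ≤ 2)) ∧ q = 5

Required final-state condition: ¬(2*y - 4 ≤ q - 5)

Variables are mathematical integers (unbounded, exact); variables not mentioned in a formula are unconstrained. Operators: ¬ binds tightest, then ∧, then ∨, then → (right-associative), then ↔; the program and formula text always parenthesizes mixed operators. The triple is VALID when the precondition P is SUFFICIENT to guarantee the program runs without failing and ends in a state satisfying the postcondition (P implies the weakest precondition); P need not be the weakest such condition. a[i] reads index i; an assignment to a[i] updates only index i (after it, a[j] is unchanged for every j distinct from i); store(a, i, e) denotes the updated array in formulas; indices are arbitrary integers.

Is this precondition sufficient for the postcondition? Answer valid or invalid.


Working backward. After the program, the postcondition ¬(2*y - 4 ≤ q - 5) must hold; in canonical form it is ¬(2*y ≤ q - 1).
Before u := q: ¬(2*y ≤ q - 1)
Before mem[n] := 3*u - n + 8: ¬(2*y ≤ q - 1)
Before mem[u + 1] := y + 5: ¬(2*y ≤ q - 1)
Before n := u: ¬(2*y ≤ q - 1)
The weakest precondition is ¬(2*y ≤ q - 1).
Check whether (¬(2*y ≤ 2)) ∧ q = 5 implies it.
Countermodel: at the initial state q = 5, y = 2, the precondition holds but the weakest precondition fails.
Answer: invalid


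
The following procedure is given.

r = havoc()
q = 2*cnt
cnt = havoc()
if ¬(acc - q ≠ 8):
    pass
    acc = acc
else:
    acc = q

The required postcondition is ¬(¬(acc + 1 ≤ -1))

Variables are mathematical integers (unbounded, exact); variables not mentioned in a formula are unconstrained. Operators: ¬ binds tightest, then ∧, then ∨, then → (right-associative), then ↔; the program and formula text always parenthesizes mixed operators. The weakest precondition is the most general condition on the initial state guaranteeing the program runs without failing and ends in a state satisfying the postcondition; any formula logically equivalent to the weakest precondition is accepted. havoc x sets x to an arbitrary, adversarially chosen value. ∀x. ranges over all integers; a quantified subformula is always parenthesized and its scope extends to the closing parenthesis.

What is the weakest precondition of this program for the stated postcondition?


Working backward. After the program, the postcondition ¬(¬(acc + 1 ≤ -1)) must hold; in canonical form it is acc ≤ -2.
Then branch requires acc ≤ -2; else branch requires q ≤ -2.
Before the if: ((¬(acc ≠ q + 8)) → acc ≤ -2) ∧ (acc ≠ q + 8 → q ≤ -2)
Before havoc cnt: ((¬(acc ≠ q + 8)) → acc ≤ -2) ∧ (acc ≠ q + 8 → q ≤ -2)
Before q := 2*cnt: ((¬(acc ≠ 2*cnt + 8)) → acc ≤ -2) ∧ (acc ≠ 2*cnt + 8 → 2*cnt ≤ -2)
Before havoc r: ((¬(acc ≠ 2*cnt + 8)) → acc ≤ -2) ∧ (acc ≠ 2*cnt + 8 → 2*cnt ≤ -2)
Answer: WP = ((¬(acc ≠ 2*cnt + 8)) → acc ≤ -2) ∧ (acc ≠ 2*cnt + 8 → 2*cnt ≤ -2)


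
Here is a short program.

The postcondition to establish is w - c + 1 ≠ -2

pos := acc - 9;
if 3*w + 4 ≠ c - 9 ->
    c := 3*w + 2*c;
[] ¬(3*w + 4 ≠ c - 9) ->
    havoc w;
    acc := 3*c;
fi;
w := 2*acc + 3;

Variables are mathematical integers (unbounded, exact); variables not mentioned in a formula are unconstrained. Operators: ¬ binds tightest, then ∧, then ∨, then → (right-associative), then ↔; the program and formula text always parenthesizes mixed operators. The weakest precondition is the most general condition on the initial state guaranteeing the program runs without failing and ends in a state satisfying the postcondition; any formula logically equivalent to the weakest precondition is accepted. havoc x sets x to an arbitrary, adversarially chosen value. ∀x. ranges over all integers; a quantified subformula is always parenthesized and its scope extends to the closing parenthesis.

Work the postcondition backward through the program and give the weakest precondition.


Working backward. After the program, the postcondition w - c + 1 ≠ -2 must hold; in canonical form it is w ≠ c - 3.
Before w := 2*acc + 3: 2*acc ≠ c - 6
Then branch requires 2*acc ≠ 2*c + 3*w - 6; else branch requires 5*c ≠ -6.
Before the if: (3*w ≠ c - 13 → 2*acc ≠ 2*c + 3*w - 6) ∧ ((¬(3*w ≠ c - 13)) → 5*c ≠ -6)
Before pos := acc - 9: (3*w ≠ c - 13 → 2*acc ≠ 2*c + 3*w - 6) ∧ ((¬(3*w ≠ c - 13)) → 5*c ≠ -6)
Answer: WP = (3*w ≠ c - 13 → 2*acc ≠ 2*c + 3*w - 6) ∧ ((¬(3*w ≠ c - 13)) → 5*c ≠ -6)


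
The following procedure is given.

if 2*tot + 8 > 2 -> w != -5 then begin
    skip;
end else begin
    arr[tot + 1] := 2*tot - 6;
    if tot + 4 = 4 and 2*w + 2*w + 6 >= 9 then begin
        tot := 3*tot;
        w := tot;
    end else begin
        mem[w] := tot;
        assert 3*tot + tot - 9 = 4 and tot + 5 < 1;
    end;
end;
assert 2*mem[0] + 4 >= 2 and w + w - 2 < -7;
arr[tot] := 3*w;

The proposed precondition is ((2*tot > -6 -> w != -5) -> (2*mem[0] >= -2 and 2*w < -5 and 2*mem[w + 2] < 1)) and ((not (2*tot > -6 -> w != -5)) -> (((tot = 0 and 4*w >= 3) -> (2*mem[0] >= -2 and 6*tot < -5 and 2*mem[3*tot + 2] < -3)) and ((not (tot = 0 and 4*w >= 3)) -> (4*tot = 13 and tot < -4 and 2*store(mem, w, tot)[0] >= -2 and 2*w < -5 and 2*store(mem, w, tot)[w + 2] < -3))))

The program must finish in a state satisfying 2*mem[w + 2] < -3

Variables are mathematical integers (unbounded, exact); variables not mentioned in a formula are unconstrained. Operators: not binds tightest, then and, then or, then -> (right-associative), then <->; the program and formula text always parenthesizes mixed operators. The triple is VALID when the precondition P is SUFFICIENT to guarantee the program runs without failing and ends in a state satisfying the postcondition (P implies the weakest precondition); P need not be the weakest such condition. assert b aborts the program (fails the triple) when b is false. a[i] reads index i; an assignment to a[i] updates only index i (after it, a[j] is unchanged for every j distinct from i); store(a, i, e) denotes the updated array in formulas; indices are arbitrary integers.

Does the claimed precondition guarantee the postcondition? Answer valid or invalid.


Working backward. After the program, 2*mem[w + 2] < -3 must hold.
Before arr[tot] := 3*w: 2*mem[w + 2] < -3
Before assert 2*mem[0] + 4 >= 2 and w + w - 2 < -7: 2*mem[0] >= -2 and 2*w < -5 and 2*mem[w + 2] < -3
Then branch requires 2*mem[0] >= -2 and 2*w < -5 and 2*mem[w + 2] < -3; else branch requires ((tot = 0 and 4*w >= 3) -> (2*mem[0] >= -2 and 6*tot < -5 and 2*mem[3*tot + 2] < -3)) and ((not (tot = 0 and 4*w >= 3)) -> (4*tot = 13 and tot < -4 and 2*store(mem, w, tot)[0] >= -2 and 2*w < -5 and 2*store(mem, w, tot)[w + 2] < -3)).
Before the if: ((2*tot > -6 -> w != -5) -> (2*mem[0] >= -2 and 2*w < -5 and 2*mem[w + 2] < -3)) and ((not (2*tot > -6 -> w != -5)) -> (((tot = 0 and 4*w >= 3) -> (2*mem[0] >= -2 and 6*tot < -5 and 2*mem[3*tot + 2] < -3)) and ((not (tot = 0 and 4*w >= 3)) -> (4*tot = 13 and tot < -4 and 2*store(mem, w, tot)[0] >= -2 and 2*w < -5 and 2*store(mem, w, tot)[w + 2] < -3))))
The weakest precondition is ((2*tot > -6 -> w != -5) -> (2*mem[0] >= -2 and 2*w < -5 and 2*mem[w + 2] < -3)) and ((not (2*tot > -6 -> w != -5)) -> (((tot = 0 and 4*w >= 3) -> (2*mem[0] >= -2 and 6*tot < -5 and 2*mem[3*tot + 2] < -3)) and ((not (tot = 0 and 4*w >= 3)) -> (4*tot = 13 and tot < -4 and 2*store(mem, w, tot)[0] >= -2 and 2*w < -5 and 2*store(mem, w, tot)[w + 2] < -3)))).
Check whether ((2*tot > -6 -> w != -5) -> (2*mem[0] >= -2 and 2*w < -5 and 2*mem[w + 2] < 1)) and ((not (2*tot > -6 -> w != -5)) -> (((tot = 0 and 4*w >= 3) -> (2*mem[0] >= -2 and 6*tot < -5 and 2*mem[3*tot + 2] < -3)) and ((not (tot = 0 and 4*w >= 3)) -> (4*tot = 13 and tot < -4 and 2*store(mem, w, tot)[0] >= -2 and 2*w < -5 and 2*store(mem, w, tot)[w + 2] < -3)))) implies it.
Countermodel: at the initial state mem = {[-6] = -1, [-4] = -1, [0] = 15215, elsewhere -1}, tot = -2, w = -6, the precondition holds but the weakest precondition fails.
Answer: invalid


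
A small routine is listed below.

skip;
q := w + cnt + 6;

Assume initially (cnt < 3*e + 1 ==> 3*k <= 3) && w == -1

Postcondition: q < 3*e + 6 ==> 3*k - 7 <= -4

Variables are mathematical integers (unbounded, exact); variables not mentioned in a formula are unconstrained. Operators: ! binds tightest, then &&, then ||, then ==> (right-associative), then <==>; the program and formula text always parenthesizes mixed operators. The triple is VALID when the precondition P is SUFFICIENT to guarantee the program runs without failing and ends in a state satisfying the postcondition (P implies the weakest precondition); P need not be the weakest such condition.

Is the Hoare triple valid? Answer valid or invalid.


Working backward. After the program, the postcondition q < 3*e + 6 ==> 3*k - 7 <= -4 must hold; in canonical form it is q < 3*e + 6 ==> 3*k <= 3.
Before q := w + cnt + 6: cnt + w < 3*e ==> 3*k <= 3
Before skip: cnt + w < 3*e ==> 3*k <= 3
The weakest precondition is cnt + w < 3*e ==> 3*k <= 3.
Check whether (cnt < 3*e + 1 ==> 3*k <= 3) && w == -1 implies it.
Every state satisfying the precondition satisfies the weakest precondition: the implication holds.
Answer: valid


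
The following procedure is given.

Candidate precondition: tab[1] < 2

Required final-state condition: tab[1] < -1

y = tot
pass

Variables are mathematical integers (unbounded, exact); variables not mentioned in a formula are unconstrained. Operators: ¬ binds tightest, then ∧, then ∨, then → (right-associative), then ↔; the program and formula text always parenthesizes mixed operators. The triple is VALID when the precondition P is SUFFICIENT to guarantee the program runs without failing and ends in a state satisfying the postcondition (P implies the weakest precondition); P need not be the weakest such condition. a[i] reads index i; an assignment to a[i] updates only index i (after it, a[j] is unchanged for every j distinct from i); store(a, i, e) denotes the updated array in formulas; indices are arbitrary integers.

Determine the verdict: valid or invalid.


Working backward. After the program, tab[1] < -1 must hold.
Before skip: tab[1] < -1
Before y := tot: tab[1] < -1
The weakest precondition is tab[1] < -1.
Check whether tab[1] < 2 implies it.
Countermodel: at the initial state tab = {[1] = 0, elsewhere 0}, the precondition holds but the weakest precondition fails.
Answer: invalid


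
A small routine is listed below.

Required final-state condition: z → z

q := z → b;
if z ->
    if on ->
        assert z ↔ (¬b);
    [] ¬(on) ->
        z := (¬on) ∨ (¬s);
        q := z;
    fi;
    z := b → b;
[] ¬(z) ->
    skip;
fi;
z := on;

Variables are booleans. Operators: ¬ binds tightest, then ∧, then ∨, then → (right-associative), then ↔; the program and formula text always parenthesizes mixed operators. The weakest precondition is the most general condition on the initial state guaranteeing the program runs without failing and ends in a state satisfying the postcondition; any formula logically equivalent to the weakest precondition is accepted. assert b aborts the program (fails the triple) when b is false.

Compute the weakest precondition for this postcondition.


Working backward. After the program, the postcondition z → z must hold; in canonical form it is true.
Before z := on: true
Then branch requires on → (z ↔ (¬b)); else branch requires true.
Before the if: z → (on → (z ↔ (¬b)))
Before q := z → b: z → (on → (z ↔ (¬b)))
Answer: WP = z → (on → (z ↔ (¬b)))


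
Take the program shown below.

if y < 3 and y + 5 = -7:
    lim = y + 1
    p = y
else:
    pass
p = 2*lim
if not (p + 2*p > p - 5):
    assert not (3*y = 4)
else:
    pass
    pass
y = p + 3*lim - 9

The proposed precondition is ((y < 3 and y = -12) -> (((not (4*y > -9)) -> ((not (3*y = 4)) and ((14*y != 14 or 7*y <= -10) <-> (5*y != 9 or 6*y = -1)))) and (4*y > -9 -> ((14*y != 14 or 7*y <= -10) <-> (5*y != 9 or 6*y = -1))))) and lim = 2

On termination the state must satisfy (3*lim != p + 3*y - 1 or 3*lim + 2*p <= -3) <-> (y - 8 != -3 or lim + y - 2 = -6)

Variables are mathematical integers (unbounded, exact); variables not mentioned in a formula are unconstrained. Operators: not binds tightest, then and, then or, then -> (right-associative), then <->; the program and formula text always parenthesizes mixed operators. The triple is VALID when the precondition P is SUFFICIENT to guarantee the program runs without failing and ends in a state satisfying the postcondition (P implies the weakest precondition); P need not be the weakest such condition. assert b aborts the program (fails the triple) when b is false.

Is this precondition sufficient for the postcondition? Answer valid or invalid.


Working backward. After the program, the postcondition (3*lim != p + 3*y - 1 or 3*lim + 2*p <= -3) <-> (y - 8 != -3 or lim + y - 2 = -6) must hold; in canonical form it is (3*lim != p + 3*y - 1 or 3*lim + 2*p <= -3) <-> (y != 5 or lim + y = -4).
Before y := p + 3*lim - 9: (6*lim + 4*p != 28 or 3*lim + 2*p <= -3) <-> (3*lim + p != 14 or 4*lim + p = 5)
Then branch requires (not (3*y = 4)) and ((6*lim + 4*p != 28 or 3*lim + 2*p <= -3) <-> (3*lim + p != 14 or 4*lim + p = 5)); else branch requires (6*lim + 4*p != 28 or 3*lim + 2*p <= -3) <-> (3*lim + p != 14 or 4*lim + p = 5).
Before the if: ((not (2*p > -5)) -> ((not (3*y = 4)) and ((6*lim + 4*p != 28 or 3*lim + 2*p <= -3) <-> (3*lim + p != 14 or 4*lim + p = 5)))) and (2*p > -5 -> ((6*lim + 4*p != 28 or 3*lim + 2*p <= -3) <-> (3*lim + p != 14 or 4*lim + p = 5)))
Before p := 2*lim: ((not (4*lim > -5)) -> ((not (3*y = 4)) and ((14*lim != 28 or 7*lim <= -3) <-> (5*lim != 14 or 6*lim = 5)))) and (4*lim > -5 -> ((14*lim != 28 or 7*lim <= -3) <-> (5*lim != 14 or 6*lim = 5)))
Then branch requires ((not (4*y > -9)) -> ((not (3*y = 4)) and ((14*y != 14 or 7*y <= -10) <-> (5*y != 9 or 6*y = -1)))) and (4*y > -9 -> ((14*y != 14 or 7*y <= -10) <-> (5*y != 9 or 6*y = -1))); else branch requires ((not (4*lim > -5)) -> ((not (3*y = 4)) and ((14*lim != 28 or 7*lim <= -3) <-> (5*lim != 14 or 6*lim = 5)))) and (4*lim > -5 -> ((14*lim != 28 or 7*lim <= -3) <-> (5*lim != 14 or 6*lim = 5))).
Before the if: ((y < 3 and y = -12) -> (((not (4*y > -9)) -> ((not (3*y = 4)) and ((14*y != 14 or 7*y <= -10) <-> (5*y != 9 or 6*y = -1)))) and (4*y > -9 -> ((14*y != 14 or 7*y <= -10) <-> (5*y != 9 or 6*y = -1))))) and ((not (y < 3 and y = -12)) -> (((not (4*lim > -5)) -> ((not (3*y = 4)) and ((14*lim != 28 or 7*lim <= -3) <-> (5*lim != 14 or 6*lim = 5)))) and (4*lim > -5 -> ((14*lim != 28 or 7*lim <= -3) <-> (5*lim != 14 or 6*lim = 5)))))
The weakest precondition is ((y < 3 and y = -12) -> (((not (4*y > -9)) -> ((not (3*y = 4)) and ((14*y != 14 or 7*y <= -10) <-> (5*y != 9 or 6*y = -1)))) and (4*y > -9 -> ((14*y != 14 or 7*y <= -10) <-> (5*y != 9 or 6*y = -1))))) and ((not (y < 3 and y = -12)) -> (((not (4*lim > -5)) -> ((not (3*y = 4)) and ((14*lim != 28 or 7*lim <= -3) <-> (5*lim != 14 or 6*lim = 5)))) and (4*lim > -5 -> ((14*lim != 28 or 7*lim <= -3) <-> (5*lim != 14 or 6*lim = 5))))).
Check whether ((y < 3 and y = -12) -> (((not (4*y > -9)) -> ((not (3*y = 4)) and ((14*y != 14 or 7*y <= -10) <-> (5*y != 9 or 6*y = -1)))) and (4*y > -9 -> ((14*y != 14 or 7*y <= -10) <-> (5*y != 9 or 6*y = -1))))) and lim = 2 implies it.
Countermodel: at the initial state lim = 2, y = -11, the precondition holds but the weakest precondition fails.
Answer: invalid


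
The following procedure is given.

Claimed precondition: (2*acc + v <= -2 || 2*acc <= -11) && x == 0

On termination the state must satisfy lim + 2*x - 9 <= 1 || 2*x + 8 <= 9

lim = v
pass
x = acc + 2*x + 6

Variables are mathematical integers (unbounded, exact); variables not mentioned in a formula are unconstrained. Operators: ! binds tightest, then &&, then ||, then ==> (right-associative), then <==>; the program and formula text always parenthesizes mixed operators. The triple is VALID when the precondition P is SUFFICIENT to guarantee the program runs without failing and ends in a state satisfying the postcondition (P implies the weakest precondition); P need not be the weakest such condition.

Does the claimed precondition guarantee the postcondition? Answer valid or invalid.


Working backward. After the program, the postcondition lim + 2*x - 9 <= 1 || 2*x + 8 <= 9 must hold; in canonical form it is lim + 2*x <= 10 || 2*x <= 1.
Before x := acc + 2*x + 6: 2*acc + lim + 4*x <= -2 || 2*acc + 4*x <= -11
Before skip: 2*acc + lim + 4*x <= -2 || 2*acc + 4*x <= -11
Before lim := v: 2*acc + v + 4*x <= -2 || 2*acc + 4*x <= -11
The weakest precondition is 2*acc + v + 4*x <= -2 || 2*acc + 4*x <= -11.
Check whether (2*acc + v <= -2 || 2*acc <= -11) && x == 0 implies it.
Every state satisfying the precondition satisfies the weakest precondition: the implication holds.
Answer: valid


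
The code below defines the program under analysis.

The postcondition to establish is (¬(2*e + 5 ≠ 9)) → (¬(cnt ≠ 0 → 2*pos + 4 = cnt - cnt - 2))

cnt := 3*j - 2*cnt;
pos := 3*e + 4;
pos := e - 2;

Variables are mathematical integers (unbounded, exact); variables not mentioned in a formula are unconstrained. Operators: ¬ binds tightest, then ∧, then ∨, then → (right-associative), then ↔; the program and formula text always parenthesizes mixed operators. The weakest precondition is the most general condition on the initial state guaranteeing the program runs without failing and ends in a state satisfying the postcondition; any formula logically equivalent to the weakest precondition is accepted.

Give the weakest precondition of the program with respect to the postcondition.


Working backward. After the program, the postcondition (¬(2*e + 5 ≠ 9)) → (¬(cnt ≠ 0 → 2*pos + 4 = cnt - cnt - 2)) must hold; in canonical form it is (¬(2*e ≠ 4)) → (¬(cnt ≠ 0 → 2*pos = -6)).
Before pos := e - 2: (¬(2*e ≠ 4)) → (¬(cnt ≠ 0 → 2*e = -2))
Before pos := 3*e + 4: (¬(2*e ≠ 4)) → (¬(cnt ≠ 0 → 2*e = -2))
Before cnt := 3*j - 2*cnt: (¬(2*e ≠ 4)) → (¬(3*j ≠ 2*cnt → 2*e = -2))
Answer: WP = (¬(2*e ≠ 4)) → (¬(3*j ≠ 2*cnt → 2*e = -2))


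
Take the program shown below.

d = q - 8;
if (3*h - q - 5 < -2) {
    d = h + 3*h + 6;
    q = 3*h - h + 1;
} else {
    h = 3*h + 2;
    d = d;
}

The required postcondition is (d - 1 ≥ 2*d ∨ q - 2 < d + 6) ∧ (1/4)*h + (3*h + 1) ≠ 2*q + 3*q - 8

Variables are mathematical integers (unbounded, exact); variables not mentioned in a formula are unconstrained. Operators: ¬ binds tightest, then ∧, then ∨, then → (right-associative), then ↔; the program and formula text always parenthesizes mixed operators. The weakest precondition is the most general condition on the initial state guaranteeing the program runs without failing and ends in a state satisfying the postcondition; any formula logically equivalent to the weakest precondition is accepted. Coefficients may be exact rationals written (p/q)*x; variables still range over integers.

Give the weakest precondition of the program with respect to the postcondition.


Working backward. After the program, the postcondition (d - 1 ≥ 2*d ∨ q - 2 < d + 6) ∧ (1/4)*h + (3*h + 1) ≠ 2*q + 3*q - 8 must hold; in canonical form it is (d ≤ -1 ∨ q < d + 8) ∧ (13/4)*h ≠ 5*q - 9.
Then branch requires (4*h ≤ -7 ∨ 2*h > -13) ∧ (27/4)*h ≠ 4; else branch requires (d ≤ -1 ∨ q < d + 8) ∧ (39/4)*h ≠ 5*q - 31/2.
Before the if: (3*h < q + 3 → ((4*h ≤ -7 ∨ 2*h > -13) ∧ (27/4)*h ≠ 4)) ∧ ((¬(3*h < q + 3)) → ((d ≤ -1 ∨ q < d + 8) ∧ (39/4)*h ≠ 5*q - 31/2))
Before d := q - 8: (3*h < q + 3 → ((4*h ≤ -7 ∨ 2*h > -13) ∧ (27/4)*h ≠ 4)) ∧ ((¬(3*h < q + 3)) → (q ≤ 7 ∧ (39/4)*h ≠ 5*q - 31/2))
Answer: WP = (3*h < q + 3 → ((4*h ≤ -7 ∨ 2*h > -13) ∧ (27/4)*h ≠ 4)) ∧ ((¬(3*h < q + 3)) → (q ≤ 7 ∧ (39/4)*h ≠ 5*q - 31/2))


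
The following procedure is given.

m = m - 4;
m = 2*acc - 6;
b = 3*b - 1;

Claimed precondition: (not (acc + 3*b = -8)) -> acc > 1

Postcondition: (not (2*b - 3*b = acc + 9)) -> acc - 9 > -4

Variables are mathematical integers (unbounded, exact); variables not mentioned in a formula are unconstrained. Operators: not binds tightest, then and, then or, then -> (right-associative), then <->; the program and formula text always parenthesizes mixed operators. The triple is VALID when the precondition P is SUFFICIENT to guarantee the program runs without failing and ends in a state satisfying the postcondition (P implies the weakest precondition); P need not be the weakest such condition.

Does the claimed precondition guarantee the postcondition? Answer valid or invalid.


Working backward. After the program, the postcondition (not (2*b - 3*b = acc + 9)) -> acc - 9 > -4 must hold; in canonical form it is (not (acc + b = -9)) -> acc > 5.
Before b := 3*b - 1: (not (acc + 3*b = -8)) -> acc > 5
Before m := 2*acc - 6: (not (acc + 3*b = -8)) -> acc > 5
Before m := m - 4: (not (acc + 3*b = -8)) -> acc > 5
The weakest precondition is (not (acc + 3*b = -8)) -> acc > 5.
Check whether (not (acc + 3*b = -8)) -> acc > 1 implies it.
Countermodel: at the initial state acc = 3, b = -4, the precondition holds but the weakest precondition fails.
Answer: invalid


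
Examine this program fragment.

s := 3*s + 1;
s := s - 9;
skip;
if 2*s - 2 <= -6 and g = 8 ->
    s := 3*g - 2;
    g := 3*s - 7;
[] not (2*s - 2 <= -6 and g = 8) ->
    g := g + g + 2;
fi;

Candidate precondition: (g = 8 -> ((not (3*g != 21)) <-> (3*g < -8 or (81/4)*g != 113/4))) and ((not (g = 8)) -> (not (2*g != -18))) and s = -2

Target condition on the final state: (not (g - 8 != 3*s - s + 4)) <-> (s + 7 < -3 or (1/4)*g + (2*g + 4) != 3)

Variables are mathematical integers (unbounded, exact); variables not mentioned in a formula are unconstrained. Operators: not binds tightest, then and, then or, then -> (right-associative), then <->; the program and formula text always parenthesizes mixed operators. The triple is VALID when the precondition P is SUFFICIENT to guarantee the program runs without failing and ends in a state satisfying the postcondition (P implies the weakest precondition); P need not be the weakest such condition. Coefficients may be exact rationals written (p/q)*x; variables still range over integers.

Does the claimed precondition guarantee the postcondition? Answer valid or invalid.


Working backward. After the program, the postcondition (not (g - 8 != 3*s - s + 4)) <-> (s + 7 < -3 or (1/4)*g + (2*g + 4) != 3) must hold; in canonical form it is (not (g != 2*s + 12)) <-> (s < -10 or (9/4)*g != -1).
Then branch requires (not (3*g != 21)) <-> (3*g < -8 or (81/4)*g != 113/4); else branch requires (not (2*g != 2*s + 10)) <-> (s < -10 or (9/2)*g != -11/2).
Before the if: ((2*s <= -4 and g = 8) -> ((not (3*g != 21)) <-> (3*g < -8 or (81/4)*g != 113/4))) and ((not (2*s <= -4 and g = 8)) -> ((not (2*g != 2*s + 10)) <-> (s < -10 or (9/2)*g != -11/2)))
Before skip: ((2*s <= -4 and g = 8) -> ((not (3*g != 21)) <-> (3*g < -8 or (81/4)*g != 113/4))) and ((not (2*s <= -4 and g = 8)) -> ((not (2*g != 2*s + 10)) <-> (s < -10 or (9/2)*g != -11/2)))
Before s := s - 9: ((2*s <= 14 and g = 8) -> ((not (3*g != 21)) <-> (3*g < -8 or (81/4)*g != 113/4))) and ((not (2*s <= 14 and g = 8)) -> ((not (2*g != 2*s - 8)) <-> (s < -1 or (9/2)*g != -11/2)))
Before s := 3*s + 1: ((6*s <= 12 and g = 8) -> ((not (3*g != 21)) <-> (3*g < -8 or (81/4)*g != 113/4))) and ((not (6*s <= 12 and g = 8)) -> ((not (2*g != 6*s - 6)) <-> (3*s < -2 or (9/2)*g != -11/2)))
The weakest precondition is ((6*s <= 12 and g = 8) -> ((not (3*g != 21)) <-> (3*g < -8 or (81/4)*g != 113/4))) and ((not (6*s <= 12 and g = 8)) -> ((not (2*g != 6*s - 6)) <-> (3*s < -2 or (9/2)*g != -11/2))).
Check whether (g = 8 -> ((not (3*g != 21)) <-> (3*g < -8 or (81/4)*g != 113/4))) and ((not (g = 8)) -> (not (2*g != -18))) and s = -2 implies it.
Every state satisfying the precondition satisfies the weakest precondition: the implication holds.
Answer: valid


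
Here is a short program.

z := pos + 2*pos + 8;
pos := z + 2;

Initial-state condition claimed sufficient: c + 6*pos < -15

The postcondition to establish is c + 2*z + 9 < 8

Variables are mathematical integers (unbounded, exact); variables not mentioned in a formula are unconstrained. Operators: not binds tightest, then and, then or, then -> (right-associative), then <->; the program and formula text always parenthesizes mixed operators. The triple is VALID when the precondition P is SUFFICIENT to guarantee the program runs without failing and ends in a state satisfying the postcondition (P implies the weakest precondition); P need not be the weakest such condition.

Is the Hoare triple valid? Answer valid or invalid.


Working backward. After the program, the postcondition c + 2*z + 9 < 8 must hold; in canonical form it is c + 2*z < -1.
Before pos := z + 2: c + 2*z < -1
Before z := pos + 2*pos + 8: c + 6*pos < -17
The weakest precondition is c + 6*pos < -17.
Check whether c + 6*pos < -15 implies it.
Countermodel: at the initial state c = -17, pos = 0, the precondition holds but the weakest precondition fails.
Answer: invalid


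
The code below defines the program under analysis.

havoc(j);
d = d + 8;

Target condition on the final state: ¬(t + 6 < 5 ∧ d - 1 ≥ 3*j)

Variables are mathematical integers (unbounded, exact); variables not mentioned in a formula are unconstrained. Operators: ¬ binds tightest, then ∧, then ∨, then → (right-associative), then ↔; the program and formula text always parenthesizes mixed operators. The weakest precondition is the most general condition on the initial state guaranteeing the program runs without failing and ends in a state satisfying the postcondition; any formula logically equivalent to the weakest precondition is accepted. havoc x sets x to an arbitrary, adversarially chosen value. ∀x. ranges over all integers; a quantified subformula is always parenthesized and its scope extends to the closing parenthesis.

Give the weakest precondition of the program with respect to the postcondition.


Working backward. After the program, the postcondition ¬(t + 6 < 5 ∧ d - 1 ≥ 3*j) must hold; in canonical form it is ¬(t < -1 ∧ d ≥ 3*j + 1).
Before d := d + 8: ¬(t < -1 ∧ d ≥ 3*j - 7)
Before havoc j: ∀j_1. (¬(t < -1 ∧ d ≥ 3*j_1 - 7))
Answer: WP = ∀j_1. (¬(t < -1 ∧ d ≥ 3*j_1 - 7))


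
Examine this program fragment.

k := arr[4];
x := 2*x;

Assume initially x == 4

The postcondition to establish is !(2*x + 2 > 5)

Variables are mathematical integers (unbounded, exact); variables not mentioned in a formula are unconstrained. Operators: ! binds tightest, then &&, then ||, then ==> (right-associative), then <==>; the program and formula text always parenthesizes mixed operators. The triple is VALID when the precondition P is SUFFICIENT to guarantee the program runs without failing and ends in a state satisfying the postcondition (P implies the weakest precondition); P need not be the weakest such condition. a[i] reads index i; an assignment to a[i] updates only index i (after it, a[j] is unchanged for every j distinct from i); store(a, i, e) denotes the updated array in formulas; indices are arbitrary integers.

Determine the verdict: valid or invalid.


Working backward. After the program, the postcondition !(2*x + 2 > 5) must hold; in canonical form it is !(2*x > 3).
Before x := 2*x: !(4*x > 3)
Before k := arr[4]: !(4*x > 3)
The weakest precondition is !(4*x > 3).
Check whether x == 4 implies it.
Countermodel: at the initial state x = 4, the precondition holds but the weakest precondition fails.
Answer: invalid


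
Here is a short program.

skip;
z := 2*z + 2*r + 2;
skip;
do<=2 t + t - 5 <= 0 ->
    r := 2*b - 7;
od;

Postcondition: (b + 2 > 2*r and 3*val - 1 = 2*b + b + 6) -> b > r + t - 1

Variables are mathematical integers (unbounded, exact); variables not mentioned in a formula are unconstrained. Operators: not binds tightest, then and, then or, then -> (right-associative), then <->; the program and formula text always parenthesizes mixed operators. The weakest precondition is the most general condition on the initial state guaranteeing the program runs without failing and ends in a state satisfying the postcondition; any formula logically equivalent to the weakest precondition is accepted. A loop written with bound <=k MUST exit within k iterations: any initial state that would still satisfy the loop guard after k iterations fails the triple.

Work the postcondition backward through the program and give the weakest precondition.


Working backward. After the program, the postcondition (b + 2 > 2*r and 3*val - 1 = 2*b + b + 6) -> b > r + t - 1 must hold; in canonical form it is (b > 2*r - 2 and 3*val = 3*b + 7) -> b > r + t - 1.
Before the loop (bound <=2), unroll the exhaustion recursion (WP_0 = exit-now case; WP_j = one more guarded iteration, up to j = 2):
  WP_0: (not (2*t <= 5)) and ((b > 2*r - 2 and 3*val = 3*b + 7) -> b > r + t - 1)
  WP_1: (2*t <= 5 -> ((not (2*t <= 5)) and ((3*b < 16 and 3*val = 3*b + 7) -> b + t < 8))) and ((not (2*t <= 5)) -> ((b > 2*r - 2 and 3*val = 3*b + 7) -> b > r + t - 1))
  WP_2: (2*t <= 5 -> ((2*t <= 5 -> ((not (2*t <= 5)) and ((3*b < 16 and 3*val = 3*b + 7) -> b + t < 8))) and ((not (2*t <= 5)) -> ((3*b < 16 and 3*val = 3*b + 7) -> b + t < 8)))) and ((not (2*t <= 5)) -> ((b > 2*r - 2 and 3*val = 3*b + 7) -> b > r + t - 1))
So before the loop: (2*t <= 5 -> ((2*t <= 5 -> ((not (2*t <= 5)) and ((3*b < 16 and 3*val = 3*b + 7) -> b + t < 8))) and ((not (2*t <= 5)) -> ((3*b < 16 and 3*val = 3*b + 7) -> b + t < 8)))) and ((not (2*t <= 5)) -> ((b > 2*r - 2 and 3*val = 3*b + 7) -> b > r + t - 1))
Before skip: (2*t <= 5 -> ((2*t <= 5 -> ((not (2*t <= 5)) and ((3*b < 16 and 3*val = 3*b + 7) -> b + t < 8))) and ((not (2*t <= 5)) -> ((3*b < 16 and 3*val = 3*b + 7) -> b + t < 8)))) and ((not (2*t <= 5)) -> ((b > 2*r - 2 and 3*val = 3*b + 7) -> b > r + t - 1))
Before z := 2*z + 2*r + 2: (2*t <= 5 -> ((2*t <= 5 -> ((not (2*t <= 5)) and ((3*b < 16 and 3*val = 3*b + 7) -> b + t < 8))) and ((not (2*t <= 5)) -> ((3*b < 16 and 3*val = 3*b + 7) -> b + t < 8)))) and ((not (2*t <= 5)) -> ((b > 2*r - 2 and 3*val = 3*b + 7) -> b > r + t - 1))
Before skip: (2*t <= 5 -> ((2*t <= 5 -> ((not (2*t <= 5)) and ((3*b < 16 and 3*val = 3*b + 7) -> b + t < 8))) and ((not (2*t <= 5)) -> ((3*b < 16 and 3*val = 3*b + 7) -> b + t < 8)))) and ((not (2*t <= 5)) -> ((b > 2*r - 2 and 3*val = 3*b + 7) -> b > r + t - 1))
Answer: WP = (2*t <= 5 -> ((2*t <= 5 -> ((not (2*t <= 5)) and ((3*b < 16 and 3*val = 3*b + 7) -> b + t < 8))) and ((not (2*t <= 5)) -> ((3*b < 16 and 3*val = 3*b + 7) -> b + t < 8)))) and ((not (2*t <= 5)) -> ((b > 2*r - 2 and 3*val = 3*b + 7) -> b > r + t - 1))
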